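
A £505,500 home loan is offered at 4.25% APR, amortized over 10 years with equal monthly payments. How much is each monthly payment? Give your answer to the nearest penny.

£5,178.22

At 4.25% the monthly rate is 0.0035417, so the payment is 505,500 × 0.0035417 / (1 − 1.0035417^−120) = £5,178.22.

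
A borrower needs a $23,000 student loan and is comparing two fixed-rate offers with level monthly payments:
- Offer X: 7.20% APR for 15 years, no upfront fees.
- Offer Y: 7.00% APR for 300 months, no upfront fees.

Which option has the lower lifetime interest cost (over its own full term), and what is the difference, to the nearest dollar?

Offer X: monthly rate = 7.2%/12 = 0.0060000; payment = 23,000 × 0.0060000 / (1 − (1+0.0060000)^−180) = $209.31.
Total interest on Offer X = 180 × $209.31 − $23,000 = $14,675.80.
Offer Y: monthly rate = 7%/12 = 0.0058333; payment = 23,000 × 0.0058333 / (1 − (1+0.0058333)^−300) = $162.56.
Total interest on Offer Y = 300 × $162.56 − $23,000 = $25,768.00.
Offer X is lower by $11,092.20.

Offer X by $11,092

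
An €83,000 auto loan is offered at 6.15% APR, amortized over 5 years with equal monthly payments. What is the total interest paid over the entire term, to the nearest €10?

€13,630

At 6.15% the monthly rate is 0.0051250, so the payment is 83,000 × 0.0051250 / (1 − 1.0051250^−60) = €1,610.42.
Total paid = 60 × €1,610.42 = €96,625.20; interest = €96,625.20 − €83,000 = €13,625.20.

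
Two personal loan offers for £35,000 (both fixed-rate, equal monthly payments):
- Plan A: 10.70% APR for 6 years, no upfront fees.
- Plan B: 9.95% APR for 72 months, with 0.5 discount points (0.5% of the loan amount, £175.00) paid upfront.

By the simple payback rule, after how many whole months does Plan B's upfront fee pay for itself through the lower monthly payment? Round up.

Plan A: at 10.70% the monthly rate is 0.0089167, so the payment is 35,000 × 0.0089167 / (1 − 1.0089167^−72) = £660.83.
Plan B: at 9.95% the monthly rate is 0.0082917, so the payment is 35,000 × 0.0082917 / (1 − 1.0082917^−72) = £647.52.
Monthly savings = £660.83 − £647.52 = £13.31.
Break-even = £175.00 / £13.31 = 13.15 → 14 months.

14 months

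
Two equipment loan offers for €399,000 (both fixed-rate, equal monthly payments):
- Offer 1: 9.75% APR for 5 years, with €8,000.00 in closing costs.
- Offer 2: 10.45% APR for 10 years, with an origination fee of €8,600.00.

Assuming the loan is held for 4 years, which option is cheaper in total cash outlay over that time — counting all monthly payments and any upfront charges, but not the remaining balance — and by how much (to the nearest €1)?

Offer 2 by €146,080

Offer 1: monthly rate = 9.75%/12 = 0.0081250; payment = 399,000 × 0.0081250 / (1 − (1+0.0081250)^−60) = €8,428.57.
Offer 2: monthly rate = 10.45%/12 = 0.0087083; payment = 399,000 × 0.0087083 / (1 − (1+0.0087083)^−120) = €5,372.74.
Over 48 months: Offer 1 costs 48 × €8,428.57 + €8,000.00 = €412,571.36; Offer 2 costs 48 × €5,372.74 + €8,600.00 = €266,491.52.
Offer 2 is cheaper by €412,571.36 − €266,491.52 = €146,079.84.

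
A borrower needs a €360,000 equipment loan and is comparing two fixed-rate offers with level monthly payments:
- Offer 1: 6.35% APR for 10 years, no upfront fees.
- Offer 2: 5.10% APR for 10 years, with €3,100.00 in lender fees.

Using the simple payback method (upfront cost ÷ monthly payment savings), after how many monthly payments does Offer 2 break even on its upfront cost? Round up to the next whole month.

14 months

Offer 1: monthly rate = 6.35%/12 = 0.0052917; payment = 360,000 × 0.0052917 / (1 − (1+0.0052917)^−120) = €4,060.31.
Offer 2: at 5.10% the monthly rate is 0.0042500, so the payment is 360,000 × 0.0042500 / (1 − 1.0042500^−120) = €3,835.98.
Monthly savings = €4,060.31 − €3,835.98 = €224.33.
Break-even = €3,100.00 / €224.33 = 13.82 → 14 months.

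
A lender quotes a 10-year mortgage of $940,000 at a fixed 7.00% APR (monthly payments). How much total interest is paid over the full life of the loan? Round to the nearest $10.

$369,700

Monthly rate = 7%/12 = 0.0058333; payment = 940,000 × 0.0058333 / (1 − (1+0.0058333)^−120) = $10,914.20.
Total paid = 120 × $10,914.20 = $1,309,704.00; interest = $1,309,704.00 − $940,000 = $369,704.00.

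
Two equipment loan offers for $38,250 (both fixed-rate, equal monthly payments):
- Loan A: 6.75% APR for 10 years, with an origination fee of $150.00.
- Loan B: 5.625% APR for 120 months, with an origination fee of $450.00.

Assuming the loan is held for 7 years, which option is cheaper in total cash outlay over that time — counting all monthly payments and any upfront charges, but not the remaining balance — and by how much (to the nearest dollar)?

Loan A: monthly rate = 6.75%/12 = 0.0056250; payment = 38,250 × 0.0056250 / (1 − (1+0.0056250)^−120) = $439.20.
Loan B: at 5.625% the monthly rate is 0.0046875, so the payment is 38,250 × 0.0046875 / (1 − 1.0046875^−120) = $417.49.
Over 84 months: Loan A costs 84 × $439.20 + $150.00 = $37,042.80; Loan B costs 84 × $417.49 + $450.00 = $35,519.16.
Loan B is cheaper by $37,042.80 − $35,519.16 = $1,523.64.

Loan B by $1,524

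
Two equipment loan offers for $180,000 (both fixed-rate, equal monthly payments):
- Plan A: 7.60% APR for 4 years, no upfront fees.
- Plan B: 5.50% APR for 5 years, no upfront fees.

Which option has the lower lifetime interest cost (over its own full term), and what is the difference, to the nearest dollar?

Plan A: monthly rate = 7.6%/12 = 0.0063333; payment = 180,000 × 0.0063333 / (1 − (1+0.0063333)^−48) = $4,360.61.
Total interest on Plan A = 48 × $4,360.61 − $180,000 = $29,309.28.
Plan B: monthly rate = 5.5%/12 = 0.0045833; payment = 180,000 × 0.0045833 / (1 − (1+0.0045833)^−60) = $3,438.21.
Total interest on Plan B = 60 × $3,438.21 − $180,000 = $26,292.60.
Plan B is lower by $3,016.68.

Plan B by $3,017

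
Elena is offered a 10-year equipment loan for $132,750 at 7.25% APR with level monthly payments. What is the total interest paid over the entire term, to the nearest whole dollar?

Monthly rate = 7.25%/12 = 0.0060417; payment = 132,750 × 0.0060417 / (1 − (1+0.0060417)^−120) = $1,558.50.
Total paid = 120 × $1,558.50 = $187,020.00; interest = $187,020.00 − $132,750 = $54,270.00.

$54,270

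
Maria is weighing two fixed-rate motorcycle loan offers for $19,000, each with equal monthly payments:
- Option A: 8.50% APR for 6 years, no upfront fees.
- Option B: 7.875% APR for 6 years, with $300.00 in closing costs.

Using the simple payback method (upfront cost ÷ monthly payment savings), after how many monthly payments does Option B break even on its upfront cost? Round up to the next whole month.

Option A: monthly rate = 8.5%/12 = 0.0070833; payment = 19,000 × 0.0070833 / (1 − (1+0.0070833)^−72) = $337.79.
Option B: monthly rate = 7.875%/12 = 0.0065625; payment = 19,000 × 0.0065625 / (1 − (1+0.0065625)^−72) = $331.97.
Monthly savings = $337.79 − $331.97 = $5.82.
Break-even = $300.00 / $5.82 = 51.55 → 52 months.

52 months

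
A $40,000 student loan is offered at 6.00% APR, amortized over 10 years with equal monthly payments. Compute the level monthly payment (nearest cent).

At 6.00% the monthly rate is 0.0050000, so the payment is 40,000 × 0.0050000 / (1 − 1.0050000^−120) = $444.08.

$444.08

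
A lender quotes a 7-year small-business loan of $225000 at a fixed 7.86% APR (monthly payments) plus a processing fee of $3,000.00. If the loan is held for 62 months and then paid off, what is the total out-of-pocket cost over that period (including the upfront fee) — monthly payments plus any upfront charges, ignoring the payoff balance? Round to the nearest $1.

$219,456

Monthly rate = 7.86%/12 = 0.0065500; payment = 225,000 × 0.0065500 / (1 − (1+0.0065500)^−84) = $3,491.23.
Total outlay = 62 × $3,491.23 + $3,000.00 = $219,456.26.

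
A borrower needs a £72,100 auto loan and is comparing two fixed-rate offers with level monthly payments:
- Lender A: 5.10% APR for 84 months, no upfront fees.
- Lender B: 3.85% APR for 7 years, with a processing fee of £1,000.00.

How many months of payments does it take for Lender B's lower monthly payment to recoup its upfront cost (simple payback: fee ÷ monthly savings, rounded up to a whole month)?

Lender A: monthly rate = 5.1%/12 = 0.0042500; payment = 72,100 × 0.0042500 / (1 − (1+0.0042500)^−84) = £1,022.45.
Lender B: monthly rate = 3.85%/12 = 0.0032083; payment = 72,100 × 0.0032083 / (1 − (1+0.0032083)^−84) = £980.55.
Monthly savings = £1,022.45 − £980.55 = £41.90.
Break-even = £1,000.00 / £41.90 = 23.87 → 24 months.

24 months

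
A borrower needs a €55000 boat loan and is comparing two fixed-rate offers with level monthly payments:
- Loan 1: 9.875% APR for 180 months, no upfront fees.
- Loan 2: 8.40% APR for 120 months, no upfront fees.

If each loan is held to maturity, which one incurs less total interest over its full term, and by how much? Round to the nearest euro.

Loan 1: monthly rate = 9.875%/12 = 0.0082292; payment = 55,000 × 0.0082292 / (1 − (1+0.0082292)^−180) = €586.83.
Total interest on Loan 1 = 180 × €586.83 − €55,000 = €50,629.40.
Loan 2: monthly rate = 8.4%/12 = 0.0070000; payment = 55,000 × 0.0070000 / (1 − (1+0.0070000)^−120) = €678.98.
Total interest on Loan 2 = 120 × €678.98 − €55,000 = €26,477.60.
Loan 2 is lower by €24,151.80.

Loan 2 by €24,152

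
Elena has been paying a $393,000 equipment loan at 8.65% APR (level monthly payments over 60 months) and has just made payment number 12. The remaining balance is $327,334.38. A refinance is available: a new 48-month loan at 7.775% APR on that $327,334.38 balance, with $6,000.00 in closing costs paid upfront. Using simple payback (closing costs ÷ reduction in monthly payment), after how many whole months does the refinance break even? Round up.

45 months

Current payment = 393,000 × 8.65%/12 / (1 − (1+0.0072083)^−60) = $8,091.44.
Refinanced payment = 327,334.38 × 0.0064792 / (1 − (1+0.0064792)^−48) = $7,956.66.
Monthly savings = $8,091.44 − $7,956.66 = $134.78.
Break-even = $6,000.00 / $134.78 = 44.52 → 45 months.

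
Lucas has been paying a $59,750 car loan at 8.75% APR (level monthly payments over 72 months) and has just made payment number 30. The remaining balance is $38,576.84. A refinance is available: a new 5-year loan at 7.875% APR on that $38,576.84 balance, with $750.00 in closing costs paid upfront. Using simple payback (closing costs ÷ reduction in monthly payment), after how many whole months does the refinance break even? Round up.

3 months

Current payment = 59,750 × 8.75%/12 / (1 − (1+0.0072917)^−72) = $1,069.63.
Refinanced payment = 38,576.84 × 0.0065625 / (1 − (1+0.0065625)^−60) = $779.89.
Monthly savings = $1,069.63 − $779.89 = $289.74.
Break-even = $750.00 / $289.74 = 2.59 → 3 months.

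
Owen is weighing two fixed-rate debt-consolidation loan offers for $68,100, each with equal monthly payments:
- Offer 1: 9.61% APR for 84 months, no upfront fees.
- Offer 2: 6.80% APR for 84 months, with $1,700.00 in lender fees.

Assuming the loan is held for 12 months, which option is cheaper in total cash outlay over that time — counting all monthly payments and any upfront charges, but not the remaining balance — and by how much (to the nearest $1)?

Offer 1 by $552

Offer 1: at 9.61% the monthly rate is 0.0080083, so the payment is 68,100 × 0.0080083 / (1 − 1.0080083^−84) = $1,116.87.
Offer 2: monthly rate = 6.8%/12 = 0.0056667; payment = 68,100 × 0.0056667 / (1 − (1+0.0056667)^−84) = $1,021.17.
Over 12 months: Offer 1 costs 12 × $1,116.87 = $13,402.44; Offer 2 costs 12 × $1,021.17 + $1,700.00 = $13,954.04.
Offer 1 is cheaper by $13,954.04 − $13,402.44 = $551.60.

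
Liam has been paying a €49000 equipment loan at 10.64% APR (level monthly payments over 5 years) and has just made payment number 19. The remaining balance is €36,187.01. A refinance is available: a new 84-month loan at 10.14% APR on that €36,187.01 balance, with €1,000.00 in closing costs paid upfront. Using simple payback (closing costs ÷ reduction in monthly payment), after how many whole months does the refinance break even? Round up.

3 months

Current payment = 49,000 × 10.64%/12 / (1 − (1+0.0088667)^−60) = €1,056.60.
Refinanced payment = 36,187.01 × 0.0084500 / (1 − (1+0.0084500)^−84) = €603.37.
Monthly savings = €1,056.60 − €603.37 = €453.23.
Break-even = €1,000.00 / €453.23 = 2.21 → 3 months.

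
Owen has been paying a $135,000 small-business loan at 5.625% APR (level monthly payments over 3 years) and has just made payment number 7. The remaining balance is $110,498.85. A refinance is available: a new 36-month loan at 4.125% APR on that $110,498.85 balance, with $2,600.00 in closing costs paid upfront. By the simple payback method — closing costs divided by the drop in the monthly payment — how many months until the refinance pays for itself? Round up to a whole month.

4 months

Current payment = 135,000 × 5.625%/12 / (1 − (1+0.0046875)^−36) = $4,084.06.
Refinanced payment = 110,498.85 × 0.0034375 / (1 − (1+0.0034375)^−36) = $3,268.51.
Monthly savings = $4,084.06 − $3,268.51 = $815.55.
Break-even = $2,600.00 / $815.55 = 3.19 → 4 months.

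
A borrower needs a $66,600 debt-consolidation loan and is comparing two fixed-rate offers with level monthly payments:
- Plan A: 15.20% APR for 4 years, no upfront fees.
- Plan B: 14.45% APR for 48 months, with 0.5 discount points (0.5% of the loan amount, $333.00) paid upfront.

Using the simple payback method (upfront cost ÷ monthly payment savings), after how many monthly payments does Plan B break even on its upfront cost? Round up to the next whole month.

14 months

Plan A: at 15.20% the monthly rate is 0.0126667, so the payment is 66,600 × 0.0126667 / (1 − 1.0126667^−48) = $1,860.29.
Plan B: at 14.45% the monthly rate is 0.0120417, so the payment is 66,600 × 0.0120417 / (1 − 1.0120417^−48) = $1,835.01.
Monthly savings = $1,860.29 − $1,835.01 = $25.28.
Break-even = $333.00 / $25.28 = 13.17 → 14 months.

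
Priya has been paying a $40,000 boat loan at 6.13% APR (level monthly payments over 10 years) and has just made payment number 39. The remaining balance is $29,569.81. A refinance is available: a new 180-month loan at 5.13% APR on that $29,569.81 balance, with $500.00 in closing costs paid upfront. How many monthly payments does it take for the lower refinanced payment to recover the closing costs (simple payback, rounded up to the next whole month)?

3 months

Current payment = 40,000 × 6.13%/12 / (1 − (1+0.0051083)^−120) = $446.70.
Refinanced payment = 29,569.81 × 0.0042750 / (1 − (1+0.0042750)^−180) = $235.84.
Monthly savings = $446.70 − $235.84 = $210.86.
Break-even = $500.00 / $210.86 = 2.37 → 3 months.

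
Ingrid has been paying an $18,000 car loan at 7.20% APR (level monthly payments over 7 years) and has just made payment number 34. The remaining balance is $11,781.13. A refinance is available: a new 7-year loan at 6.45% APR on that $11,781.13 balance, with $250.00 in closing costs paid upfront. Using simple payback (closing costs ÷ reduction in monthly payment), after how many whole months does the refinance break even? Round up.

3 months

Current payment = 18,000 × 7.2%/12 / (1 − (1+0.0060000)^−84) = $273.43.
Refinanced payment = 11,781.13 × 0.0053750 / (1 − (1+0.0053750)^−84) = $174.66.
Monthly savings = $273.43 − $174.66 = $98.77.
Break-even = $250.00 / $98.77 = 2.53 → 3 months.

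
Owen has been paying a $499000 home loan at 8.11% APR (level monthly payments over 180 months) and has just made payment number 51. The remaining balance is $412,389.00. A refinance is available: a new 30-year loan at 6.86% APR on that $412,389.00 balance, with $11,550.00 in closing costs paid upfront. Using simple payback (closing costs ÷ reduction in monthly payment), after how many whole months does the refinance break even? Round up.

Current payment = 499,000 × 8.11%/12 / (1 − (1+0.0067583)^−180) = $4,800.45.
Refinanced payment = 412,389.00 × 0.0057167 / (1 − (1+0.0057167)^−360) = $2,704.97.
Monthly savings = $4,800.45 − $2,704.97 = $2,095.48.
Break-even = $11,550.00 / $2,095.48 = 5.51 → 6 months.

6 months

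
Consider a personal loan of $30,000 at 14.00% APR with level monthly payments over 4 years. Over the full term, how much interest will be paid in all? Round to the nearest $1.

Monthly rate = 14%/12 = 0.0116667; payment = 30,000 × 0.0116667 / (1 − (1+0.0116667)^−48) = $819.79.
Total paid = 48 × $819.79 = $39,349.92; interest = $39,349.92 − $30,000 = $9,349.92.

$9,350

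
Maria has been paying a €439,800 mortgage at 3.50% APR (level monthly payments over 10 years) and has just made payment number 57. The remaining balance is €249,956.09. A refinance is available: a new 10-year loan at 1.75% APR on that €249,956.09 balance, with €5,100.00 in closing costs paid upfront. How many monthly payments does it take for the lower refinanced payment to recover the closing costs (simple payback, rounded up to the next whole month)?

3 months

Current payment = 439,800 × 3.5%/12 / (1 − (1+0.0029167)^−120) = €4,349.00.
Refinanced payment = 249,956.09 × 0.0014583 / (1 − (1+0.0014583)^−120) = €2,272.05.
Monthly savings = €4,349.00 − €2,272.05 = €2,076.95.
Break-even = €5,100.00 / €2,076.95 = 2.46 → 3 months.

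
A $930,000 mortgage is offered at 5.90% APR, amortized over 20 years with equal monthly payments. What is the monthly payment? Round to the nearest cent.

At 5.90% the monthly rate is 0.0049167, so the payment is 930,000 × 0.0049167 / (1 − 1.0049167^−240) = $6,609.27.

$6,609.27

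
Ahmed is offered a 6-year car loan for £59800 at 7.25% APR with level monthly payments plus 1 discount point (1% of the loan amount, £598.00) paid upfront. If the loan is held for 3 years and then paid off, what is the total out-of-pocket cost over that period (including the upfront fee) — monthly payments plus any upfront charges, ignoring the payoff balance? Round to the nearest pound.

Monthly rate = 7.25%/12 = 0.0060417; payment = 59,800 × 0.0060417 / (1 − (1+0.0060417)^−72) = £1,026.72.
Total outlay = 36 × £1,026.72 + £598.00 = £37,559.92.

£37,560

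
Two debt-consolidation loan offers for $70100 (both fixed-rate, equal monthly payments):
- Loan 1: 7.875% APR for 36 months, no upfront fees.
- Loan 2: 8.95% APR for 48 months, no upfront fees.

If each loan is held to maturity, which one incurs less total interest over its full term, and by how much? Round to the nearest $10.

Loan 1 by $4,720

Loan 1: monthly rate = 7.875%/12 = 0.0065625; payment = 70,100 × 0.0065625 / (1 − (1+0.0065625)^−36) = $2,192.64.
Total interest on Loan 1 = 36 × $2,192.64 − $70,100 = $8,835.04.
Loan 2: at 8.95% the monthly rate is 0.0074583, so the payment is 70,100 × 0.0074583 / (1 − 1.0074583^−48) = $1,742.78.
Total interest on Loan 2 = 48 × $1,742.78 − $70,100 = $13,553.44.
Loan 1 is lower by $4,718.40.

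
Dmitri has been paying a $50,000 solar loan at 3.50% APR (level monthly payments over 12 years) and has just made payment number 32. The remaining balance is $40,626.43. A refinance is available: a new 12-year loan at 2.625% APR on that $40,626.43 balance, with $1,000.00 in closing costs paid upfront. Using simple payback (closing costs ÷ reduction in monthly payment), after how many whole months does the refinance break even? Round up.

Current payment = 50,000 × 3.5%/12 / (1 − (1+0.0029167)^−144) = $425.73.
Refinanced payment = 40,626.43 × 0.0021875 / (1 − (1+0.0021875)^−144) = $329.20.
Monthly savings = $425.73 − $329.20 = $96.53.
Break-even = $1,000.00 / $96.53 = 10.36 → 11 months.

11 months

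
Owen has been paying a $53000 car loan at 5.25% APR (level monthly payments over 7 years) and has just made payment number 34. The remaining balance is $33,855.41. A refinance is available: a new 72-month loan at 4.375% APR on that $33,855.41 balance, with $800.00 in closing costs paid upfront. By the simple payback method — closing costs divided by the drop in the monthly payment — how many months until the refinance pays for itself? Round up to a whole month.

Current payment = 53,000 × 5.25%/12 / (1 − (1+0.0043750)^−84) = $755.34.
Refinanced payment = 33,855.41 × 0.0036458 / (1 − (1+0.0036458)^−72) = $535.48.
Monthly savings = $755.34 − $535.48 = $219.86.
Break-even = $800.00 / $219.86 = 3.64 → 4 months.

4 months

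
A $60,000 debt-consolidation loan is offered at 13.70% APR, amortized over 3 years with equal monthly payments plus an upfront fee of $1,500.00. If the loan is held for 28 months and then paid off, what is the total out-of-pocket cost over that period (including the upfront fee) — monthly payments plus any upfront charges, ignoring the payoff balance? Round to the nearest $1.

At 13.70% the monthly rate is 0.0114167, so the payment is 60,000 × 0.0114167 / (1 − 1.0114167^−36) = $2,041.93.
Total outlay = 28 × $2,041.93 + $1,500.00 = $58,674.04.

$58,674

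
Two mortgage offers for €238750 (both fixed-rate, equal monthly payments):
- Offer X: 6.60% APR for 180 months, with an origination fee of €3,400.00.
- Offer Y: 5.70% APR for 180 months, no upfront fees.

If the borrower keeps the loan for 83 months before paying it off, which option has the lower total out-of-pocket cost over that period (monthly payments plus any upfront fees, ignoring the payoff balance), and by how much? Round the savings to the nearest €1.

Offer X: monthly rate = 6.6%/12 = 0.0055000; payment = 238,750 × 0.0055000 / (1 − (1+0.0055000)^−180) = €2,092.92.
Offer Y: monthly rate = 5.7%/12 = 0.0047500; payment = 238,750 × 0.0047500 / (1 − (1+0.0047500)^−180) = €1,976.22.
Over 83 months: Offer X costs 83 × €2,092.92 + €3,400.00 = €177,112.36; Offer Y costs 83 × €1,976.22 = €164,026.26.
Offer Y is cheaper by €177,112.36 − €164,026.26 = €13,086.10.

Offer Y by €13,086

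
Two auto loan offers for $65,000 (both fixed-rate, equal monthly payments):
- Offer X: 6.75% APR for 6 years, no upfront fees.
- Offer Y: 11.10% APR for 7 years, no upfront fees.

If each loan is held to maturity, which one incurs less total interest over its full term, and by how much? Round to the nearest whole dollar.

Offer X by $14,547

Offer X: at 6.75% the monthly rate is 0.0056250, so the payment is 65,000 × 0.0056250 / (1 − 1.0056250^−72) = $1,100.40.
Total interest on Offer X = 72 × $1,100.40 − $65,000 = $14,228.80.
Offer Y: at 11.10% the monthly rate is 0.0092500, so the payment is 65,000 × 0.0092500 / (1 − 1.0092500^−84) = $1,116.38.
Total interest on Offer Y = 84 × $1,116.38 − $65,000 = $28,775.92.
Offer X is lower by $14,547.12.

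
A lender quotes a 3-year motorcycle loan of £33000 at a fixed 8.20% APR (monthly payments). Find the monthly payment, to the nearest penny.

£1,037.15

At 8.20% the monthly rate is 0.0068333, so the payment is 33,000 × 0.0068333 / (1 − 1.0068333^−36) = £1,037.15.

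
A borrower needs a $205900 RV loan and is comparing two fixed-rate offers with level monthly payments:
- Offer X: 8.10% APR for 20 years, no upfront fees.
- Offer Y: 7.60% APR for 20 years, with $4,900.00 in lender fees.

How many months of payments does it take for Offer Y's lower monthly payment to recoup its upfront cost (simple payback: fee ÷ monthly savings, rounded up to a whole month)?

77 months

Offer X: at 8.10% the monthly rate is 0.0067500, so the payment is 205,900 × 0.0067500 / (1 − 1.0067500^−240) = $1,735.07.
Offer Y: at 7.60% the monthly rate is 0.0063333, so the payment is 205,900 × 0.0063333 / (1 − 1.0063333^−240) = $1,671.33.
Monthly savings = $1,735.07 − $1,671.33 = $63.74.
Break-even = $4,900.00 / $63.74 = 76.87 → 77 months.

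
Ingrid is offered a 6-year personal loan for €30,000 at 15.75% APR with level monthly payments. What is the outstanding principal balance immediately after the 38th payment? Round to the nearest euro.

With monthly rate i = 15.75%/12 = 0.0131250, the balance after k of n payments is P · [(1+i)^n − (1+i)^k] / [(1+i)^n − 1].
(1+0.0131250)^72 = 2.55704469 and (1+0.0131250)^38 = 1.64132741, so the balance is 30,000 × (2.55704469 − 1.64132741) / (2.55704469 − 1) = €17,643.37.

€17,643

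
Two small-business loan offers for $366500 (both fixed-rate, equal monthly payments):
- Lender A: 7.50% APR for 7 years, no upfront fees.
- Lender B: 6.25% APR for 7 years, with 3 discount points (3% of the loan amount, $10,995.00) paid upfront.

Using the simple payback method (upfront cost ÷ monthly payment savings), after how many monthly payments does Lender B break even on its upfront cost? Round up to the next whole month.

Lender A: at 7.50% the monthly rate is 0.0062500, so the payment is 366,500 × 0.0062500 / (1 − 1.0062500^−84) = $5,621.48.
Lender B: monthly rate = 6.25%/12 = 0.0052083; payment = 366,500 × 0.0052083 / (1 − (1+0.0052083)^−84) = $5,398.07.
Monthly savings = $5,621.48 − $5,398.07 = $223.41.
Break-even = $10,995.00 / $223.41 = 49.21 → 50 months.

50 months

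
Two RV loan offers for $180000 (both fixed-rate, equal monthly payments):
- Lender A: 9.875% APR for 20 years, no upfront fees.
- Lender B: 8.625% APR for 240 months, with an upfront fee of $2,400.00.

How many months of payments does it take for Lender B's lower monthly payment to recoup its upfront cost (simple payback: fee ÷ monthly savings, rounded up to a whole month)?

Lender A: monthly rate = 9.875%/12 = 0.0082292; payment = 180,000 × 0.0082292 / (1 − (1+0.0082292)^−240) = $1,722.16.
Lender B: at 8.625% the monthly rate is 0.0071875, so the payment is 180,000 × 0.0071875 / (1 − 1.0071875^−240) = $1,576.35.
Monthly savings = $1,722.16 − $1,576.35 = $145.81.
Break-even = $2,400.00 / $145.81 = 16.46 → 17 months.

17 months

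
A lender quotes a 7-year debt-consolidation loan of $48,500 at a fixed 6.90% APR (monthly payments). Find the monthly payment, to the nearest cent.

$729.63

At 6.90% the monthly rate is 0.0057500, so the payment is 48,500 × 0.0057500 / (1 − 1.0057500^−84) = $729.63.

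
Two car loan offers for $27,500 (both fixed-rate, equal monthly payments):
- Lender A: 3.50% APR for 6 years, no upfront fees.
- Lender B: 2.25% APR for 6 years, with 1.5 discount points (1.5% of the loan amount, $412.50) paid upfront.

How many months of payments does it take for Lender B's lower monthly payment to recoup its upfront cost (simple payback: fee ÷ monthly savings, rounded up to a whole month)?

Lender A: at 3.50% the monthly rate is 0.0029167, so the payment is 27,500 × 0.0029167 / (1 − 1.0029167^−72) = $424.01.
Lender B: monthly rate = 2.25%/12 = 0.0018750; payment = 27,500 × 0.0018750 / (1 − (1+0.0018750)^−72) = $408.66.
Monthly savings = $424.01 − $408.66 = $15.35.
Break-even = $412.50 / $15.35 = 26.87 → 27 months.

27 months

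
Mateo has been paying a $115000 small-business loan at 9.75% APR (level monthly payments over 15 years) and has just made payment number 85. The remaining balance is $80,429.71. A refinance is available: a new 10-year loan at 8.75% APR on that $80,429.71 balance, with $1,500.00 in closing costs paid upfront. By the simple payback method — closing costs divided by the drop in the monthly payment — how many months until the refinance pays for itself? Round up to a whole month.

Current payment = 115,000 × 9.75%/12 / (1 − (1+0.0081250)^−180) = $1,218.27.
Refinanced payment = 80,429.71 × 0.0072917 / (1 − (1+0.0072917)^−120) = $1,008.00.
Monthly savings = $1,218.27 − $1,008.00 = $210.27.
Break-even = $1,500.00 / $210.27 = 7.13 → 8 months.

8 months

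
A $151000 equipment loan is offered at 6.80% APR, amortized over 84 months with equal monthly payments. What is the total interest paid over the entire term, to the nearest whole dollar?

$39,198

Monthly rate = 6.8%/12 = 0.0056667; payment = 151,000 × 0.0056667 / (1 − (1+0.0056667)^−84) = $2,264.26.
Total paid = 84 × $2,264.26 = $190,197.84; interest = $190,197.84 − $151,000 = $39,197.84.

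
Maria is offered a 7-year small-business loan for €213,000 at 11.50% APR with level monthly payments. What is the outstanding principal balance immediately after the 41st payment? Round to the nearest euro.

With monthly rate i = 11.5%/12 = 0.0095833, the balance after k of n payments is P · [(1+i)^n − (1+i)^k] / [(1+i)^n − 1].
(1+0.0095833)^84 = 2.22814004 and (1+0.0095833)^41 = 1.47852635, so the balance is 213,000 × (2.22814004 − 1.47852635) / (2.22814004 − 1) = €130,007.74.

€130,008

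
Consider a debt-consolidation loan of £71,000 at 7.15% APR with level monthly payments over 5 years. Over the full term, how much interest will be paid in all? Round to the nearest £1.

£13,655

At 7.15% the monthly rate is 0.0059583, so the payment is 71,000 × 0.0059583 / (1 − 1.0059583^−60) = £1,410.92.
Total paid = 60 × £1,410.92 = £84,655.20; interest = £84,655.20 − £71,000 = £13,655.20.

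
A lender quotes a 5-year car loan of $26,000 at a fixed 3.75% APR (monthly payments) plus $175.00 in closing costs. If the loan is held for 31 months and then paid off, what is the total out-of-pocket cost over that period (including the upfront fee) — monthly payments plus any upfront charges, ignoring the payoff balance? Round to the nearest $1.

$14,928

At 3.75% the monthly rate is 0.0031250, so the payment is 26,000 × 0.0031250 / (1 − 1.0031250^−60) = $475.90.
Total outlay = 31 × $475.90 + $175.00 = $14,927.90.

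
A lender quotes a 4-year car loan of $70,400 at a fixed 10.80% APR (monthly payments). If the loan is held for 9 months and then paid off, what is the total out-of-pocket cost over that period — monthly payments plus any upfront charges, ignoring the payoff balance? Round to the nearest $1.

At 10.80% the monthly rate is 0.0090000, so the payment is 70,400 × 0.0090000 / (1 − 1.0090000^−48) = $1,812.69.
Total outlay = 9 × $1,812.69 = $16,314.21.

$16,314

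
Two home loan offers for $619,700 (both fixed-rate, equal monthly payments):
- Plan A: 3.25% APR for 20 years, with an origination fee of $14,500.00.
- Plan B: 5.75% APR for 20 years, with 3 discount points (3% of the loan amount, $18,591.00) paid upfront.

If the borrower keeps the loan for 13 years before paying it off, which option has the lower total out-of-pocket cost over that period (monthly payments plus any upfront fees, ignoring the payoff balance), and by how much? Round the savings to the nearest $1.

Plan A: at 3.25% the monthly rate is 0.0027083, so the payment is 619,700 × 0.0027083 / (1 − 1.0027083^−240) = $3,514.91.
Plan B: at 5.75% the monthly rate is 0.0047917, so the payment is 619,700 × 0.0047917 / (1 − 1.0047917^−240) = $4,350.81.
Over 156 months: Plan A costs 156 × $3,514.91 + $14,500.00 = $562,825.96; Plan B costs 156 × $4,350.81 + $18,591.00 = $697,317.36.
Plan A is cheaper by $697,317.36 − $562,825.96 = $134,491.40.

Plan A by $134,491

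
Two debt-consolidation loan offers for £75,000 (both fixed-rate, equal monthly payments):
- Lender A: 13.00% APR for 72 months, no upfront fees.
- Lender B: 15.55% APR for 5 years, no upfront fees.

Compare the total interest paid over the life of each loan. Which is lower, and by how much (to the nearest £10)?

Lender A: monthly rate = 13%/12 = 0.0108333; payment = 75,000 × 0.0108333 / (1 − (1+0.0108333)^−72) = £1,505.56.
Total interest on Lender A = 72 × £1,505.56 − £75,000 = £33,400.32.
Lender B: at 15.55% the monthly rate is 0.0129583, so the payment is 75,000 × 0.0129583 / (1 − 1.0129583^−60) = £1,805.97.
Total interest on Lender B = 60 × £1,805.97 − £75,000 = £33,358.20.
Lender B is lower by £42.12.

Lender B by £40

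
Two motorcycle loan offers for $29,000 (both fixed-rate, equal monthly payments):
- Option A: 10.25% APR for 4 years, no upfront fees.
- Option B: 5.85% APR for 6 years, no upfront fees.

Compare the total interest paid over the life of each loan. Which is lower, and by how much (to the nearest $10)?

Option B by $1,020

Option A: monthly rate = 10.25%/12 = 0.0085417; payment = 29,000 × 0.0085417 / (1 − (1+0.0085417)^−48) = $739.00.
Total interest on Option A = 48 × $739.00 − $29,000 = $6,472.00.
Option B: monthly rate = 5.85%/12 = 0.0048750; payment = 29,000 × 0.0048750 / (1 − (1+0.0048750)^−72) = $478.56.
Total interest on Option B = 72 × $478.56 − $29,000 = $5,456.32.
Option B is lower by $1,015.68.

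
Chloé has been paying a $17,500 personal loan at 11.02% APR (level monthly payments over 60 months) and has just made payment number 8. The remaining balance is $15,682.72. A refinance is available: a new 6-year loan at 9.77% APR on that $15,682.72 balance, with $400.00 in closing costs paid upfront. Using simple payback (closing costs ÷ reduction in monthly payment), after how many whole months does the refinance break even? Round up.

5 months

Current payment = 17,500 × 11.02%/12 / (1 − (1+0.0091833)^−60) = $380.67.
Refinanced payment = 15,682.72 × 0.0081417 / (1 − (1+0.0081417)^−72) = $288.72.
Monthly savings = $380.67 − $288.72 = $91.95.
Break-even = $400.00 / $91.95 = 4.35 → 5 months.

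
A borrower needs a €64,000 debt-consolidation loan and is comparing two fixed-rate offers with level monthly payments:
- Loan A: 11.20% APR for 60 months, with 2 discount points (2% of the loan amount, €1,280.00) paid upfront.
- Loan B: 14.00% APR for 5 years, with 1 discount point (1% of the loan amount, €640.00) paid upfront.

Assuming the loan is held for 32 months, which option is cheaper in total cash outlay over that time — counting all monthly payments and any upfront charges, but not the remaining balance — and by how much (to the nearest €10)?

Loan A: monthly rate = 11.2%/12 = 0.0093333; payment = 64,000 × 0.0093333 / (1 − (1+0.0093333)^−60) = €1,397.91.
Loan B: at 14.00% the monthly rate is 0.0116667, so the payment is 64,000 × 0.0116667 / (1 − 1.0116667^−60) = €1,489.17.
Over 32 months: Loan A costs 32 × €1,397.91 + €1,280.00 = €46,013.12; Loan B costs 32 × €1,489.17 + €640.00 = €48,293.44.
Loan A is cheaper by €48,293.44 − €46,013.12 = €2,280.32.

Loan A by €2,280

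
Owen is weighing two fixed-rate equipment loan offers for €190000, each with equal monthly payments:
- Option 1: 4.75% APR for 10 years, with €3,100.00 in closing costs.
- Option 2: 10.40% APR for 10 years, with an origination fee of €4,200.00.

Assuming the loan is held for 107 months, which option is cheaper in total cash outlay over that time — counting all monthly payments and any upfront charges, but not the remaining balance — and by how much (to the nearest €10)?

Option 1: at 4.75% the monthly rate is 0.0039583, so the payment is 190,000 × 0.0039583 / (1 − 1.0039583^−120) = €1,992.11.
Option 2: monthly rate = 10.4%/12 = 0.0086667; payment = 190,000 × 0.0086667 / (1 − (1+0.0086667)^−120) = €2,553.14.
Over 107 months: Option 1 costs 107 × €1,992.11 + €3,100.00 = €216,255.77; Option 2 costs 107 × €2,553.14 + €4,200.00 = €277,385.98.
Option 1 is cheaper by €277,385.98 − €216,255.77 = €61,130.21.

Option 1 by €61,130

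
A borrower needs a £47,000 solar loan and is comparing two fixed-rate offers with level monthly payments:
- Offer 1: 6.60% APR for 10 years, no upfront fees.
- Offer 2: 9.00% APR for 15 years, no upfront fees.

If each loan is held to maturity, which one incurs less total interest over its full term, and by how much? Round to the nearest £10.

Offer 1 by £21,480

Offer 1: at 6.60% the monthly rate is 0.0055000, so the payment is 47,000 × 0.0055000 / (1 − 1.0055000^−120) = £536.07.
Total interest on Offer 1 = 120 × £536.07 − £47,000 = £17,328.40.
Offer 2: monthly rate = 9%/12 = 0.0075000; payment = 47,000 × 0.0075000 / (1 − (1+0.0075000)^−180) = £476.71.
Total interest on Offer 2 = 180 × £476.71 − £47,000 = £38,807.80.
Offer 1 is lower by £21,479.40.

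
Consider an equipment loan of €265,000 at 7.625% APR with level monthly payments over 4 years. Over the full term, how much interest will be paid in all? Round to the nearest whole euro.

Monthly rate = 7.625%/12 = 0.0063542; payment = 265,000 × 0.0063542 / (1 − (1+0.0063542)^−48) = €6,422.88.
Total paid = 48 × €6,422.88 = €308,298.24; interest = €308,298.24 − €265,000 = €43,298.24.

€43,298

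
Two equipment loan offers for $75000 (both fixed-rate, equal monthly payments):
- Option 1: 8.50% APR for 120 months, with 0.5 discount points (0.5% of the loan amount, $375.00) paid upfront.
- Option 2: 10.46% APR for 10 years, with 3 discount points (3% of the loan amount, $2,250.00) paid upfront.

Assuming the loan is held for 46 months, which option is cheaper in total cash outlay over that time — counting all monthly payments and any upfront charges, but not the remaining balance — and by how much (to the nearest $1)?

Option 1 by $5,575

Option 1: monthly rate = 8.5%/12 = 0.0070833; payment = 75,000 × 0.0070833 / (1 − (1+0.0070833)^−120) = $929.89.
Option 2: monthly rate = 10.46%/12 = 0.0087167; payment = 75,000 × 0.0087167 / (1 − (1+0.0087167)^−120) = $1,010.33.
Over 46 months: Option 1 costs 46 × $929.89 + $375.00 = $43,149.94; Option 2 costs 46 × $1,010.33 + $2,250.00 = $48,725.18.
Option 1 is cheaper by $48,725.18 − $43,149.94 = $5,575.24.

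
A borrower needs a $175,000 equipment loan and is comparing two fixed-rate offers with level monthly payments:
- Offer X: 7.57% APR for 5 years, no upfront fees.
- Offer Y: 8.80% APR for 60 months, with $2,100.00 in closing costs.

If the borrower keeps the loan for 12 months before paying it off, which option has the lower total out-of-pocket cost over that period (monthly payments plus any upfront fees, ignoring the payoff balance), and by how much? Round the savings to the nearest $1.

Offer X: monthly rate = 7.57%/12 = 0.0063083; payment = 175,000 × 0.0063083 / (1 − (1+0.0063083)^−60) = $3,512.47.
Offer Y: monthly rate = 8.8%/12 = 0.0073333; payment = 175,000 × 0.0073333 / (1 − (1+0.0073333)^−60) = $3,615.75.
Over 12 months: Offer X costs 12 × $3,512.47 = $42,149.64; Offer Y costs 12 × $3,615.75 + $2,100.00 = $45,489.00.
Offer X is cheaper by $45,489.00 − $42,149.64 = $3,339.36.

Offer X by $3,339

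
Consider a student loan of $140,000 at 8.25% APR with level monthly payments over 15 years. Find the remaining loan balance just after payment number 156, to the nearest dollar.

$29,955

With monthly rate i = 8.25%/12 = 0.0068750, the balance after k of n payments is P · [(1+i)^n − (1+i)^k] / [(1+i)^n − 1].
(1+0.0068750)^180 = 3.43241979 and (1+0.0068750)^156 = 2.91197077, so the balance is 140,000 × (3.43241979 − 2.91197077) / (3.43241979 − 1) = $29,954.89.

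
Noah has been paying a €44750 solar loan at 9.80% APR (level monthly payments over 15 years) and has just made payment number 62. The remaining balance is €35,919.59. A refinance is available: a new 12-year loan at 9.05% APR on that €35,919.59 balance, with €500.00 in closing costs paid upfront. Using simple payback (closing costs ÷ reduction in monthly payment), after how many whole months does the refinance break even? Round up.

Current payment = 44,750 × 9.8%/12 / (1 − (1+0.0081667)^−180) = €475.43.
Refinanced payment = 35,919.59 × 0.0075417 / (1 − (1+0.0075417)^−144) = €409.79.
Monthly savings = €475.43 − €409.79 = €65.64.
Break-even = €500.00 / €65.64 = 7.62 → 8 months.

8 months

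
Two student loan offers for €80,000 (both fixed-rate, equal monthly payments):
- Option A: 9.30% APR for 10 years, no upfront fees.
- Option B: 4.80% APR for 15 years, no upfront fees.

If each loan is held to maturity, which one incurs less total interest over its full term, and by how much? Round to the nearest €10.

Option A: at 9.30% the monthly rate is 0.0077500, so the payment is 80,000 × 0.0077500 / (1 − 1.0077500^−120) = €1,026.44.
Total interest on Option A = 120 × €1,026.44 − €80,000 = €43,172.80.
Option B: at 4.80% the monthly rate is 0.0040000, so the payment is 80,000 × 0.0040000 / (1 − 1.0040000^−180) = €624.33.
Total interest on Option B = 180 × €624.33 − €80,000 = €32,379.40.
Option B is lower by €10,793.40.

Option B by €10,790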